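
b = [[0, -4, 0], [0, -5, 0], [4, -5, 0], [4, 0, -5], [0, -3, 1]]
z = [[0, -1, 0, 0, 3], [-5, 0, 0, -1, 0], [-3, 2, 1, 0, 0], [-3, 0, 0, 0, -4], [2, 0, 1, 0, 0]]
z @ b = [[0, -4, 3], [-4, 20, 5], [4, -3, 0], [0, 24, -4], [4, -13, 0]]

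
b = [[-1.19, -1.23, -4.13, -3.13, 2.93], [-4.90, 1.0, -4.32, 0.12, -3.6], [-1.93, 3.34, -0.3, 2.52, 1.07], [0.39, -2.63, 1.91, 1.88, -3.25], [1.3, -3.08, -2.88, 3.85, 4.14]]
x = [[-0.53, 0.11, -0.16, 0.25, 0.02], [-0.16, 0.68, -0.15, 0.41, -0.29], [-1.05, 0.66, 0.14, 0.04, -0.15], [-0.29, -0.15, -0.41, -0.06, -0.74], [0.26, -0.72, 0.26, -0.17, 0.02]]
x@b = [[0.52, -0.49, 2.18, 1.82, -2.85], [-3.07, 0.19, -0.61, -0.14, -5.61], [-2.43, 2.78, 1.95, 3.22, -6.05], [0.89, 1.27, 3.99, -3.11, -3.62], [2.68, 0.21, 1.58, -0.49, 4.27]]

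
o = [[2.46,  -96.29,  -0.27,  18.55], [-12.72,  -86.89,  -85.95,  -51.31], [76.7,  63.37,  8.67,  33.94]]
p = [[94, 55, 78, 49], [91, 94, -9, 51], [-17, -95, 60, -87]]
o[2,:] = [76.7, 63.37, 8.67, 33.94]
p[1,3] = 51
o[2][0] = 76.7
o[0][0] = 2.46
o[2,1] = 63.37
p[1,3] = 51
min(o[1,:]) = -86.89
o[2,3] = 33.94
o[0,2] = -0.27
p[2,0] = -17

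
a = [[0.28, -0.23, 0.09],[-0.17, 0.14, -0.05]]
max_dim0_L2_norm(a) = 0.33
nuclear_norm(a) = 0.44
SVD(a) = [[-0.86, 0.52], [0.52, 0.86]] @ diag([0.4363309697460467, 0.003909583158665198]) @ [[-0.75, 0.62, -0.24], [-0.14, 0.20, 0.97]]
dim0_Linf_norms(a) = [0.28, 0.23, 0.09]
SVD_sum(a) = [[0.28,  -0.23,  0.09], [-0.17,  0.14,  -0.05]] + [[-0.00, 0.0, 0.00], [-0.0, 0.00, 0.00]]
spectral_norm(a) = 0.44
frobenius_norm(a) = 0.44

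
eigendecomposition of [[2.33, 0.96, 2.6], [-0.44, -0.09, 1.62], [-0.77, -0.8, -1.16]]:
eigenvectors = [[(-0.91+0j), (0.01+0.46j), (0.01-0.46j)], [(0.4+0j), (-0.76+0j), -0.76-0.00j], [(0.14+0j), 0.06-0.45j, 0.06+0.45j]]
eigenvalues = [(1.5+0j), (-0.21+1.22j), (-0.21-1.22j)]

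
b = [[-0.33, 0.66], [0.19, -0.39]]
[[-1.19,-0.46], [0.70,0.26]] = b@[[0.22, 1.64], [-1.70, 0.12]]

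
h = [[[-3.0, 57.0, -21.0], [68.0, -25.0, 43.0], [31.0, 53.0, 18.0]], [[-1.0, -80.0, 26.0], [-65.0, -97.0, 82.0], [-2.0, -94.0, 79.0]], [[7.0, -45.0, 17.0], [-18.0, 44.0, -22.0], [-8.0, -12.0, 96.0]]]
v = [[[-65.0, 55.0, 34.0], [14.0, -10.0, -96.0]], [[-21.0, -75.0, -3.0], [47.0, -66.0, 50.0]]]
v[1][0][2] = -3.0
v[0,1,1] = -10.0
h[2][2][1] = -12.0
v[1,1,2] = 50.0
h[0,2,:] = [31.0, 53.0, 18.0]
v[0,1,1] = -10.0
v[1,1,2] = 50.0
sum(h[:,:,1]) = -199.0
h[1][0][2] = 26.0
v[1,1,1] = -66.0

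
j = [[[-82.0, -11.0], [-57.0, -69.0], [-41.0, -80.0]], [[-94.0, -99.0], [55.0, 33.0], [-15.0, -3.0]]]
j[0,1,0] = -57.0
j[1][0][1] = -99.0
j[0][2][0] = -41.0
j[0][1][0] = -57.0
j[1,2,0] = -15.0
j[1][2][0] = -15.0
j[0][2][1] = -80.0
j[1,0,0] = -94.0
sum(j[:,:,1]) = -229.0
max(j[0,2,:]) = -41.0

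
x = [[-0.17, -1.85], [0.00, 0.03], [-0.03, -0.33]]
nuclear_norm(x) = 1.89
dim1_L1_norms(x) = [2.02, 0.03, 0.36]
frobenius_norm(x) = 1.89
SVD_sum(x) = [[-0.17,  -1.85],[0.0,  0.03],[-0.03,  -0.33]] + [[-0.00,0.0],  [-0.00,0.0],  [0.0,-0.00]]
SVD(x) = [[-0.98, -0.04], [0.02, -0.99], [-0.18, 0.11]] @ diag([1.8873506218117595, 0.002762308231890793]) @ [[0.09, 1.00],[1.00, -0.09]]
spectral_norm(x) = 1.89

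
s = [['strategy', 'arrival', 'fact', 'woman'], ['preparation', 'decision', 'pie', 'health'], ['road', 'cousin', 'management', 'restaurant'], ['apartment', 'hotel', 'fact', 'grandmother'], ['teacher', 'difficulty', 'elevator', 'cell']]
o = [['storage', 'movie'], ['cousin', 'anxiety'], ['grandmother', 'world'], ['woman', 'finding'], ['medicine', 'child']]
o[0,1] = 'movie'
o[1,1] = 'anxiety'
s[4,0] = 'teacher'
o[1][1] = 'anxiety'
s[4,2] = 'elevator'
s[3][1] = 'hotel'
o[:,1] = ['movie', 'anxiety', 'world', 'finding', 'child']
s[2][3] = 'restaurant'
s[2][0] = 'road'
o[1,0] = 'cousin'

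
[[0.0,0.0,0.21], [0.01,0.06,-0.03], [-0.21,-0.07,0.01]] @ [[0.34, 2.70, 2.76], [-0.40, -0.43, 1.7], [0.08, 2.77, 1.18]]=[[0.02, 0.58, 0.25], [-0.02, -0.08, 0.09], [-0.04, -0.51, -0.69]]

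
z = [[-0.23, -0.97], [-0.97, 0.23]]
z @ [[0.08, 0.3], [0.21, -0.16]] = [[-0.22, 0.09], [-0.03, -0.33]]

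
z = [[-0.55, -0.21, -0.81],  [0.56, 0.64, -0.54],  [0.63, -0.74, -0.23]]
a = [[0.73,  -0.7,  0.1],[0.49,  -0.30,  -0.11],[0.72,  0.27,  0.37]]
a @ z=[[-0.73,-0.68,-0.24], [-0.51,-0.21,-0.21], [-0.01,-0.25,-0.81]]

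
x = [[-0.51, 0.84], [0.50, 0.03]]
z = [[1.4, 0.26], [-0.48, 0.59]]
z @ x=[[-0.58, 1.18], [0.54, -0.39]]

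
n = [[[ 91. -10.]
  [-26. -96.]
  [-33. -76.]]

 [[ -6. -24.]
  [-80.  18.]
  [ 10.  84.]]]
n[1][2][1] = 84.0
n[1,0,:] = [-6.0, -24.0]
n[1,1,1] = 18.0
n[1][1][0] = -80.0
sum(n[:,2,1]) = 8.0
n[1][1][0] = -80.0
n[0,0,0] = 91.0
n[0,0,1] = -10.0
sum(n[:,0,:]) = 51.0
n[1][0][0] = -6.0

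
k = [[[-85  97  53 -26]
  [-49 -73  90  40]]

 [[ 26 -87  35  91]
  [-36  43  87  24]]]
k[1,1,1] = 43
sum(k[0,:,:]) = 47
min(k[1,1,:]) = -36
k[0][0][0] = -85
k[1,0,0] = 26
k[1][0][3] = 91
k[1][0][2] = 35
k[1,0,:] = [26, -87, 35, 91]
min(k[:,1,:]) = -73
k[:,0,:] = [[-85, 97, 53, -26], [26, -87, 35, 91]]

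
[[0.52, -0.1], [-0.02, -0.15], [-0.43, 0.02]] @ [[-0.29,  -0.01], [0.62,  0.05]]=[[-0.21, -0.01], [-0.09, -0.01], [0.14, 0.01]]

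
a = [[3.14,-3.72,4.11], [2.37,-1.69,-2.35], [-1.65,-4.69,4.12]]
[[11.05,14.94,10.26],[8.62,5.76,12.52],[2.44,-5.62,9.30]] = a @ [[2.12, 4.14, 0.96], [-1.6, 0.77, -3.77], [-0.38, 1.17, -1.65]]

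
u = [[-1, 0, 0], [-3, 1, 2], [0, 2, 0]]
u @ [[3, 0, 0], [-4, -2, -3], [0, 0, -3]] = [[-3, 0, 0], [-13, -2, -9], [-8, -4, -6]]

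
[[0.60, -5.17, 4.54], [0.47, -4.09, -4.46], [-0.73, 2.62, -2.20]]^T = [[0.60, 0.47, -0.73], [-5.17, -4.09, 2.62], [4.54, -4.46, -2.2]]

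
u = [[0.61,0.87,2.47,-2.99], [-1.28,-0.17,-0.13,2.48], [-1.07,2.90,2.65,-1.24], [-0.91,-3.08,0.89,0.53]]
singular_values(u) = [5.83, 3.31, 2.91, 0.28]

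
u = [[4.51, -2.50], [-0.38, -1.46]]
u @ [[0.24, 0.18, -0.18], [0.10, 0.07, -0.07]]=[[0.83, 0.64, -0.64], [-0.24, -0.17, 0.17]]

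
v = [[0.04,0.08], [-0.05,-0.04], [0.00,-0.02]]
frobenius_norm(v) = 0.11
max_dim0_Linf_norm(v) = 0.08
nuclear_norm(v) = 0.13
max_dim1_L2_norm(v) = 0.09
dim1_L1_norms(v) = [0.12, 0.09, 0.02]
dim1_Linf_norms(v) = [0.08, 0.05, 0.02]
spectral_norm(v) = 0.11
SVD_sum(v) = [[0.05, 0.07], [-0.03, -0.05], [-0.01, -0.01]] + [[-0.01, 0.01], [-0.02, 0.01], [0.01, -0.01]]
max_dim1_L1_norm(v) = 0.12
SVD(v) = [[-0.81, -0.45], [0.56, -0.77], [0.15, 0.45]] @ diag([0.10898139340494667, 0.02496108754674461]) @ [[-0.56, -0.83], [0.83, -0.56]]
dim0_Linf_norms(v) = [0.05, 0.08]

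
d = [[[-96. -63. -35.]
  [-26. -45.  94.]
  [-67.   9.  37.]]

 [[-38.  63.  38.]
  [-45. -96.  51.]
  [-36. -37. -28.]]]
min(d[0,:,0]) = -96.0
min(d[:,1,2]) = 51.0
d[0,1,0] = -26.0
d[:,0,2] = [-35.0, 38.0]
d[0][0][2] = -35.0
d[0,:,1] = [-63.0, -45.0, 9.0]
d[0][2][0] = -67.0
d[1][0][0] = -38.0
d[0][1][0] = -26.0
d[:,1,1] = [-45.0, -96.0]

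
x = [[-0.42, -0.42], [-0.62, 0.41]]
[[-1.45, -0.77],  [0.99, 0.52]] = x @ [[0.41,0.22],[3.04,1.61]]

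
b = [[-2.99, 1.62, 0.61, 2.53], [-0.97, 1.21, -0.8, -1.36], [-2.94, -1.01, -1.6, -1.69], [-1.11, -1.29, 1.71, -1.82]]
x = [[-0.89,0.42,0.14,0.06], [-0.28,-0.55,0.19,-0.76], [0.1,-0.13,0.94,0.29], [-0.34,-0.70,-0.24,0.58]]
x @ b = [[1.78,-1.15,-1.0,-3.17],  [1.66,-0.33,-1.33,1.10],  [-3.26,-1.32,-0.84,-1.69],  [1.76,-1.90,1.73,-0.56]]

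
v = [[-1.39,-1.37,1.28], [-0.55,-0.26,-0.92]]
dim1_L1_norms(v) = [4.04, 1.73]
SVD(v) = [[-1.0, 0.01], [0.01, 1.00]] @ diag([2.334130478629148, 1.1026036952298248]) @ [[0.59,0.59,-0.55], [-0.52,-0.25,-0.82]]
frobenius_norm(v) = 2.58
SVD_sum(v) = [[-1.38,-1.37,1.29],[0.02,0.02,-0.02]] + [[-0.01, -0.0, -0.01], [-0.57, -0.28, -0.90]]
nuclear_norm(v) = 3.44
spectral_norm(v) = 2.33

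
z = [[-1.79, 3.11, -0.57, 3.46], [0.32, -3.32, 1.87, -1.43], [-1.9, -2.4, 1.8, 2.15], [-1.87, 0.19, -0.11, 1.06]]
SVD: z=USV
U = [[-0.77,-0.24,-0.33,-0.49], [0.60,-0.30,-0.09,-0.73], [0.08,-0.87,-0.2,0.44], [-0.2,-0.31,0.92,-0.15]]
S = [6.34, 4.73, 1.01, 0.37]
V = [[0.28, -0.73, 0.27, -0.56],  [0.54, 0.48, -0.41, -0.55],  [-0.75, -0.08, -0.44, -0.49],  [0.24, -0.48, -0.75, 0.38]]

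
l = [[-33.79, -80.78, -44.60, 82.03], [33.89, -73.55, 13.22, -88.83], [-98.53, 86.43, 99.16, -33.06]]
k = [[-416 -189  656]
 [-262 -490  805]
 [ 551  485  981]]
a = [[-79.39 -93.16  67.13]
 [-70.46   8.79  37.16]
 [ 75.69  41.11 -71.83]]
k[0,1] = -189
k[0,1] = -189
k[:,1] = [-189, -490, 485]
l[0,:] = [-33.79, -80.78, -44.6, 82.03]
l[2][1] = 86.43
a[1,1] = 8.79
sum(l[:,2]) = 67.78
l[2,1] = 86.43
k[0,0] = -416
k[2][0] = 551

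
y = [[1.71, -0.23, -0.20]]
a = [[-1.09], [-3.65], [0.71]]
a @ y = [[-1.86, 0.25, 0.22], [-6.24, 0.84, 0.73], [1.21, -0.16, -0.14]]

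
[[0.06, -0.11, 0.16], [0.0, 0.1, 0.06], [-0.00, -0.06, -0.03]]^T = [[0.06, 0.0, -0.00], [-0.11, 0.1, -0.06], [0.16, 0.06, -0.03]]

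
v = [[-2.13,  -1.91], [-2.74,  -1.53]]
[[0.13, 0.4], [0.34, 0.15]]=v@[[-0.23, 0.17], [0.19, -0.40]]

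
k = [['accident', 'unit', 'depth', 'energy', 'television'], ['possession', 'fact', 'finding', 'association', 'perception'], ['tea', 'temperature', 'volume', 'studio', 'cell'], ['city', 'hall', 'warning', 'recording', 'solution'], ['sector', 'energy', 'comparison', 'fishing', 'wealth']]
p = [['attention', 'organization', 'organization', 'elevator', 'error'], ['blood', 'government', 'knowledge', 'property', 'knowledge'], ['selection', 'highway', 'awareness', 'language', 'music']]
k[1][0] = 'possession'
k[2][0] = 'tea'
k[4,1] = 'energy'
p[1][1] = 'government'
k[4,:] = ['sector', 'energy', 'comparison', 'fishing', 'wealth']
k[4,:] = ['sector', 'energy', 'comparison', 'fishing', 'wealth']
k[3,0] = 'city'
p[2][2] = 'awareness'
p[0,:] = ['attention', 'organization', 'organization', 'elevator', 'error']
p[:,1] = ['organization', 'government', 'highway']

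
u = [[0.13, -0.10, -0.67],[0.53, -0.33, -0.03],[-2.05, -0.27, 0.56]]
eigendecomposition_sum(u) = [[(0.62+0j), 0.03+0.00j, -0.42+0.00j], [(0.2+0j), (0.01+0j), -0.13+0.00j], [(-1.35-0j), -0.06-0.00j, 0.92-0.00j]] + [[(-0.25-1.09j),  (-0.06-1.1j),  -0.12-0.66j], [0.17+2.04j,  (-0.17+2.02j),  (0.05+1.24j)], [(-0.35-1.46j),  -0.11-1.48j,  -0.18-0.89j]] + [[-0.25+1.09j, (-0.06+1.1j), (-0.12+0.66j)], [0.17-2.04j, (-0.17-2.02j), (0.05-1.24j)], [(-0.35+1.46j), (-0.11+1.48j), (-0.18+0.89j)]]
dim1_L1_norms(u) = [0.9, 0.89, 2.88]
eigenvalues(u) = [(1.55+0j), (-0.59+0.04j), (-0.59-0.04j)]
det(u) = 0.55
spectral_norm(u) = 2.22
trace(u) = 0.36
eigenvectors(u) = [[0.42+0.00j, 0.40-0.06j, 0.40+0.06j], [(0.13+0j), -0.74+0.00j, (-0.74-0j)], [-0.90+0.00j, (0.54-0.08j), 0.54+0.08j]]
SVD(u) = [[-0.14, 0.99, 0.08],[-0.22, -0.11, 0.97],[0.97, 0.12, 0.23]] @ diag([2.2157773385946564, 0.6234702582799035, 0.39637813109551523]) @ [[-0.95,-0.08,0.29], [-0.28,-0.15,-0.95], [0.12,-0.99,0.12]]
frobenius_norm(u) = 2.34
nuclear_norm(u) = 3.24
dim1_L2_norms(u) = [0.69, 0.63, 2.14]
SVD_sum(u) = [[0.30, 0.02, -0.09], [0.47, 0.04, -0.14], [-2.04, -0.17, 0.62]] + [[-0.17, -0.09, -0.58], [0.02, 0.01, 0.06], [-0.02, -0.01, -0.07]] + [[0.0, -0.03, 0.00], [0.05, -0.38, 0.05], [0.01, -0.09, 0.01]]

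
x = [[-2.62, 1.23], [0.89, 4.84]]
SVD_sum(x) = [[0.07,  1.06], [0.3,  4.88]] + [[-2.69, 0.17], [0.59, -0.04]]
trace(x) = 2.22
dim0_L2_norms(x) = [2.77, 4.99]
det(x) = -13.78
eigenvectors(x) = [[-0.99,-0.16],  [0.12,-0.99]]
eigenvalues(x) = [-2.76, 4.98]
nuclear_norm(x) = 7.76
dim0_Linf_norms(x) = [2.62, 4.84]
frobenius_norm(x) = 5.71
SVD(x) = [[0.21, 0.98],  [0.98, -0.21]] @ diag([5.000635175972432, 2.7547500497916637]) @ [[0.06, 1.0], [-1.00, 0.06]]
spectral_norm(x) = 5.00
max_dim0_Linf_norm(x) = 4.84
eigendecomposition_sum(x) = [[-2.71, 0.44], [0.32, -0.05]] + [[0.09,0.79], [0.57,4.89]]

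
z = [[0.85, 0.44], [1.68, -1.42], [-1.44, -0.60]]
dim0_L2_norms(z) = [2.37, 1.6]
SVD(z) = [[-0.27, 0.46], [-0.83, -0.55], [0.48, -0.69]] @ diag([2.449941482056393, 1.478609730286976]) @ [[-0.95, 0.32], [0.32, 0.95]]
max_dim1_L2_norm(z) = 2.2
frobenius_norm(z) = 2.86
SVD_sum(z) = [[0.63,-0.21], [1.94,-0.65], [-1.11,0.37]] + [[0.22,0.65],[-0.26,-0.77],[-0.33,-0.97]]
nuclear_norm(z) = 3.93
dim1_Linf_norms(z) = [0.85, 1.68, 1.44]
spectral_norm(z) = 2.45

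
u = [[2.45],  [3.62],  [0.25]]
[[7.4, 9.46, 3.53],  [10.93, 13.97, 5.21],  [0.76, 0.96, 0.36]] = u @ [[3.02, 3.86, 1.44]]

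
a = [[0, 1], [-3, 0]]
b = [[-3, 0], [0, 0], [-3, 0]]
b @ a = [[0, -3], [0, 0], [0, -3]]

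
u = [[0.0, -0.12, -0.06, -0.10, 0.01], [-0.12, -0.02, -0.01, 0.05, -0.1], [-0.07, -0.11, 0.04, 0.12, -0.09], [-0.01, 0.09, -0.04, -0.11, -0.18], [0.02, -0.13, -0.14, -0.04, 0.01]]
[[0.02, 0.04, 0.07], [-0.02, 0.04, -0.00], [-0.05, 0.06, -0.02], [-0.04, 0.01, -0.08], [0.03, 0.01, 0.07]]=u@ [[-0.10, -0.22, -0.42], [0.06, -0.37, -0.27], [-0.26, 0.27, -0.22], [-0.03, -0.15, -0.22], [0.36, -0.17, 0.51]]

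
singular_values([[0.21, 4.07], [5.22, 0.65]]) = [5.37, 3.93]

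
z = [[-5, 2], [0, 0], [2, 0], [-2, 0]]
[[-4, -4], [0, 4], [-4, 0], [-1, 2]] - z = [[1, -6], [0, 4], [-6, 0], [1, 2]]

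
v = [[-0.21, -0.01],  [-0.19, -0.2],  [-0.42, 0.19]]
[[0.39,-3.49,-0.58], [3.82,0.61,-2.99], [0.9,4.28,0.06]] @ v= [[0.82, 0.58], [0.34, -0.73], [-1.03, -0.85]]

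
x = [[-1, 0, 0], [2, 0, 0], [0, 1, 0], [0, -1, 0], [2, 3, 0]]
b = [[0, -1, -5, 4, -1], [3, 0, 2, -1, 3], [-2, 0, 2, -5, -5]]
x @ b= [[0, 1, 5, -4, 1], [0, -2, -10, 8, -2], [3, 0, 2, -1, 3], [-3, 0, -2, 1, -3], [9, -2, -4, 5, 7]]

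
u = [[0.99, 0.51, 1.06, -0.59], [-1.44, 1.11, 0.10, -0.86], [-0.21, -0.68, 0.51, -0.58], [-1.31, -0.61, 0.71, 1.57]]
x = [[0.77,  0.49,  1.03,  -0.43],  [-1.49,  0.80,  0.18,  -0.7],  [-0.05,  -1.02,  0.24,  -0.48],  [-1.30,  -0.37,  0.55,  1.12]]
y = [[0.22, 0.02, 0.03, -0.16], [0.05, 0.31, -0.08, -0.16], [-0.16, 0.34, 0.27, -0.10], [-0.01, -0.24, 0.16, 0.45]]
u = x + y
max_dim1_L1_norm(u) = 4.2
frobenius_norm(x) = 3.19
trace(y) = 1.25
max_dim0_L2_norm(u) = 2.19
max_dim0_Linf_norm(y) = 0.45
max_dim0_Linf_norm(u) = 1.57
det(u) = 6.59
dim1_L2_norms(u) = [1.65, 2.01, 1.05, 2.25]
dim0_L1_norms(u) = [3.95, 2.91, 2.38, 3.6]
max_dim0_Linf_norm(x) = 1.49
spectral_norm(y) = 0.68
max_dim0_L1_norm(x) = 3.61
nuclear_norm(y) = 1.48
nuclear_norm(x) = 6.15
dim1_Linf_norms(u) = [1.06, 1.44, 0.68, 1.57]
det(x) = 4.82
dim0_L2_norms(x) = [2.12, 1.43, 1.21, 1.47]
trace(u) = 4.18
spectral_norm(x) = 2.17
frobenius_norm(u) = 3.60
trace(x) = 2.93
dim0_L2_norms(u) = [2.19, 1.53, 1.38, 1.97]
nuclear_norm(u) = 6.82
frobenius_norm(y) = 0.85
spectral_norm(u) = 2.45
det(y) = 0.01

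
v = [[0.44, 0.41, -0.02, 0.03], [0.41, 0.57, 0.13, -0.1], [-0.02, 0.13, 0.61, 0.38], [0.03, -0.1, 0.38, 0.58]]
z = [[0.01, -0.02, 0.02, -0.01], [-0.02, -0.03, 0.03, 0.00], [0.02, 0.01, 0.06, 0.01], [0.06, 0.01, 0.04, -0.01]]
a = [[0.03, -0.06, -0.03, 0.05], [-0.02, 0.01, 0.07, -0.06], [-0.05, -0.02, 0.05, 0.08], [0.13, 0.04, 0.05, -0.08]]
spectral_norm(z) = 0.09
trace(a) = 0.01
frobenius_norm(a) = 0.24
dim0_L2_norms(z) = [0.07, 0.04, 0.08, 0.02]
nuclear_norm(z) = 0.18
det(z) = -0.00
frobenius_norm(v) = 1.38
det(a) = 0.00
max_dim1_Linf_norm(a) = 0.13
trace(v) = 2.20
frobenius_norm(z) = 0.11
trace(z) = 0.03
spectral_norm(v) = 0.99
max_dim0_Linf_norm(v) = 0.61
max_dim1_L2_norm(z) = 0.07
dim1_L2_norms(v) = [0.6, 0.72, 0.73, 0.7]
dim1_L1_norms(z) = [0.06, 0.08, 0.1, 0.12]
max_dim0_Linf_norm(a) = 0.13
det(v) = 0.00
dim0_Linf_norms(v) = [0.44, 0.57, 0.61, 0.58]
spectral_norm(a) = 0.19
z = v @ a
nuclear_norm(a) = 0.42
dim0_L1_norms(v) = [0.9, 1.21, 1.14, 1.09]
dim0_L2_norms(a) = [0.14, 0.08, 0.1, 0.14]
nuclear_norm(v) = 2.20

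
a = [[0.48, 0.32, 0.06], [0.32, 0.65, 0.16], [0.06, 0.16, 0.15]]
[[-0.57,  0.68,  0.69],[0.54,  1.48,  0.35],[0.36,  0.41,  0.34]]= a@[[-2.49, -0.13, 1.76], [1.65, 2.25, -0.98], [1.66, 0.40, 2.62]]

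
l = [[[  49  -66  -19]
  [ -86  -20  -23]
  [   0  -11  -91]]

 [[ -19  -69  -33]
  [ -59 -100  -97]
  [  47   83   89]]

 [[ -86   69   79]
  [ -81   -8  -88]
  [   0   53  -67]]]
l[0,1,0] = -86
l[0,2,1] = -11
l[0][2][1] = -11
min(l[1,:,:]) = -100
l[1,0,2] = -33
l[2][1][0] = -81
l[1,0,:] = [-19, -69, -33]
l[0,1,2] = -23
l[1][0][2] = -33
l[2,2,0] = 0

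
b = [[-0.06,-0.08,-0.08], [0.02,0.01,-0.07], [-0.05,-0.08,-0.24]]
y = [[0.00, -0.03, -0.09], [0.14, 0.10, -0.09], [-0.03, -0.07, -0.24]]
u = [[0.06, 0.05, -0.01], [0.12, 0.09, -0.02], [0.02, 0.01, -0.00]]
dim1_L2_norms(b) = [0.13, 0.07, 0.26]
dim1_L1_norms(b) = [0.22, 0.1, 0.37]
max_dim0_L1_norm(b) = 0.39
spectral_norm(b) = 0.29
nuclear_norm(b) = 0.37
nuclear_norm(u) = 0.18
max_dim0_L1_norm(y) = 0.42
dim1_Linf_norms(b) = [0.08, 0.07, 0.24]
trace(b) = -0.29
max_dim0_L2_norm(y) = 0.27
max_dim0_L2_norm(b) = 0.26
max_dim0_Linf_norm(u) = 0.12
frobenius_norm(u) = 0.17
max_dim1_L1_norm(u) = 0.23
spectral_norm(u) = 0.17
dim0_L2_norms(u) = [0.14, 0.1, 0.02]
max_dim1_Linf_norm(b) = 0.24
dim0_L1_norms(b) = [0.13, 0.17, 0.39]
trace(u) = 0.15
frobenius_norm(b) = 0.30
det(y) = -0.00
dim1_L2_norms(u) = [0.08, 0.15, 0.02]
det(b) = -0.00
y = b + u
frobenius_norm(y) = 0.33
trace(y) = -0.14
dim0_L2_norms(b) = [0.08, 0.11, 0.26]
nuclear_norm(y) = 0.47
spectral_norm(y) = 0.28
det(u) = -0.00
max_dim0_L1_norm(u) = 0.2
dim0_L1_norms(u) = [0.2, 0.15, 0.03]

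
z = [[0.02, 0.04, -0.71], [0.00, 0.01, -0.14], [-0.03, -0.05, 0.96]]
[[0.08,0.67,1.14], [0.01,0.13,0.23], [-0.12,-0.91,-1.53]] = z@[[1.1, 1.42, -1.79], [-0.4, 0.74, 1.35], [-0.11, -0.86, -1.58]]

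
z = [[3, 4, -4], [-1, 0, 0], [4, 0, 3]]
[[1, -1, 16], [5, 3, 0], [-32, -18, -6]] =z @ [[-5, -3, 0], [0, 0, 2], [-4, -2, -2]]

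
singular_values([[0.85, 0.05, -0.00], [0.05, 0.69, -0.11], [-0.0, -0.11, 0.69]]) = [0.87, 0.78, 0.58]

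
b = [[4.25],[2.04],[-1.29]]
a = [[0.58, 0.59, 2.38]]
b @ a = [[2.46, 2.51, 10.12], [1.18, 1.2, 4.86], [-0.75, -0.76, -3.07]]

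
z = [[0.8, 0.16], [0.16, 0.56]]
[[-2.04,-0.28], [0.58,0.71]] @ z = [[-1.68, -0.48], [0.58, 0.49]]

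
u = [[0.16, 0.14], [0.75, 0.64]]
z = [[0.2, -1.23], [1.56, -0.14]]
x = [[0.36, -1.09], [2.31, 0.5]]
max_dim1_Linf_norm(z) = 1.56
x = u + z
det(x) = 2.70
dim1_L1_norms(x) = [1.45, 2.81]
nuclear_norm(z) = 2.79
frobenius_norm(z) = 2.00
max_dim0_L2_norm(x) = 2.34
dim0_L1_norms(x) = [2.67, 1.59]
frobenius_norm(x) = 2.63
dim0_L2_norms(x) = [2.34, 1.2]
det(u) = -0.00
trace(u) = 0.80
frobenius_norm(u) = 1.01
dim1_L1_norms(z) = [1.43, 1.7]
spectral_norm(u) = 1.01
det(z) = 1.89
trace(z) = 0.06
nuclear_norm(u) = 1.01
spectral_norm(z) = 1.63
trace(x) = 0.86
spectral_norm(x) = 2.37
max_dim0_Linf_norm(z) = 1.56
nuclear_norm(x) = 3.51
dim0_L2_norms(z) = [1.57, 1.24]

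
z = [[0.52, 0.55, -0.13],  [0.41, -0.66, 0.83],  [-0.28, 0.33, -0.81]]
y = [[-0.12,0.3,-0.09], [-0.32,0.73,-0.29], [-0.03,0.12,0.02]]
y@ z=[[0.09, -0.29, 0.34], [0.21, -0.75, 0.88], [0.03, -0.09, 0.09]]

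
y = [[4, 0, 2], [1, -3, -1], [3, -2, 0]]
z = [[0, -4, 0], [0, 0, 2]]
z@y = [[-4, 12, 4], [6, -4, 0]]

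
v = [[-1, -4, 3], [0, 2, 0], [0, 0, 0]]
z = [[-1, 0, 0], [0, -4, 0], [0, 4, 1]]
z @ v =[[1, 4, -3], [0, -8, 0], [0, 8, 0]]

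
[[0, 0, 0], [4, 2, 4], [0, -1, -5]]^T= [[0, 4, 0], [0, 2, -1], [0, 4, -5]]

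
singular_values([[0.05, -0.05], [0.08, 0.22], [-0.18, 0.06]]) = [0.24, 0.2]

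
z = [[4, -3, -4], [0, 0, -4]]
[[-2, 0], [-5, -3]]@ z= [[-8, 6, 8], [-20, 15, 32]]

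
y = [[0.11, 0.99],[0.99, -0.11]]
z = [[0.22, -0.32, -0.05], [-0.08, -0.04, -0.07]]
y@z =[[-0.06,  -0.07,  -0.07], [0.23,  -0.31,  -0.04]]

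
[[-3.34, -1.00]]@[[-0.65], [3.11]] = [[-0.94]]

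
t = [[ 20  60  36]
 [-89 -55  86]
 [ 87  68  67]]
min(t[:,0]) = -89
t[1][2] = 86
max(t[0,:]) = 60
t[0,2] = 36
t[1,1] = -55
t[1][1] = -55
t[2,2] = 67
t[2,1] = 68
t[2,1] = 68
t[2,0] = 87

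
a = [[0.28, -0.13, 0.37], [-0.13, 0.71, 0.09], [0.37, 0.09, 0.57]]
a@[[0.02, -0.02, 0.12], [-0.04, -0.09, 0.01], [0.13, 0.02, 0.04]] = [[0.06, 0.01, 0.05], [-0.02, -0.06, -0.00], [0.08, -0.00, 0.07]]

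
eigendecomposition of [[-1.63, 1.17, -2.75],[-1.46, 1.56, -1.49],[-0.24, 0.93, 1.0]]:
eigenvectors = [[(-0.83+0j), -0.83-0.00j, -0.73+0.00j], [-0.51-0.01j, (-0.51+0.01j), -0.10+0.00j], [(0.25+0.04j), 0.25-0.04j, 0.68+0.00j]]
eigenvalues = [(-0.09+0.13j), (-0.09-0.13j), (1.11+0j)]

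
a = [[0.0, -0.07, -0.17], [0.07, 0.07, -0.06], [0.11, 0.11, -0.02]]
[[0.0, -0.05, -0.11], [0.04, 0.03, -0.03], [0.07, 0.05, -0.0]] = a @ [[0.72, -0.10, 0.03], [-0.1, 0.59, 0.04], [0.03, 0.04, 0.61]]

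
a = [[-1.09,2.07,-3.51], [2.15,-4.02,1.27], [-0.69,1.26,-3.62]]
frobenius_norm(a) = 7.44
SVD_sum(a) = [[-1.40, 2.61, -2.87], [1.41, -2.64, 2.89], [-1.2, 2.25, -2.47]] + [[0.29, -0.55, -0.64], [0.74, -1.38, -1.62], [0.52, -0.98, -1.15]] + [[0.01, 0.01, -0.00], [0.00, 0.00, -0.00], [-0.01, -0.01, 0.00]]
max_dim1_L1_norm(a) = 7.44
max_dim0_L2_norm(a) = 5.2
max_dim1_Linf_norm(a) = 4.02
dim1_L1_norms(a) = [6.67, 7.44, 5.57]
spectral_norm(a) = 6.85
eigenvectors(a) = [[0.56, -0.88, 0.31], [-0.71, -0.47, 0.77], [0.44, 0.01, 0.56]]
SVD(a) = [[-0.60, -0.31, -0.74], [0.61, -0.78, -0.17], [-0.52, -0.55, 0.65]] @ diag([6.847631483899707, 2.909729711669646, 0.02039768938817335]) @ [[0.34, -0.63, 0.7], [-0.33, 0.61, 0.72], [-0.88, -0.47, 0.0]]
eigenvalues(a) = [-6.51, 0.03, -2.25]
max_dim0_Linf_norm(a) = 4.02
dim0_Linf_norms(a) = [2.15, 4.02, 3.62]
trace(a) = -8.73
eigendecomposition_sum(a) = [[-1.30, 2.43, -2.66],[1.66, -3.09, 3.38],[-1.04, 1.93, -2.11]] + [[0.02, 0.01, -0.02],[0.01, 0.00, -0.01],[-0.0, -0.0, 0.00]] + [[0.19, -0.37, -0.83], [0.48, -0.93, -2.10], [0.35, -0.67, -1.51]]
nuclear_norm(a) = 9.78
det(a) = 0.41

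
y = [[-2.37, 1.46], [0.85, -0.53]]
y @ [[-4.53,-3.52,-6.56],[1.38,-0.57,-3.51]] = [[12.75, 7.51, 10.42], [-4.58, -2.69, -3.72]]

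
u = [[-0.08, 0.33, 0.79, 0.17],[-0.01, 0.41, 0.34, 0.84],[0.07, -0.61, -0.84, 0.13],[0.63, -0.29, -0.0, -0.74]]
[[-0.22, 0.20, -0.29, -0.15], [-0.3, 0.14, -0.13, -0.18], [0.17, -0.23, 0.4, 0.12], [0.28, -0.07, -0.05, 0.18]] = u@[[0.12, -0.02, -0.10, 0.11], [-0.05, 0.12, -0.26, -0.03], [-0.19, 0.19, -0.28, -0.13], [-0.25, 0.03, 0.08, -0.14]]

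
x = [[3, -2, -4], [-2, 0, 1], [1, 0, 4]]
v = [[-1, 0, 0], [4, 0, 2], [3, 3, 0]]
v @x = [[-3, 2, 4], [14, -8, -8], [3, -6, -9]]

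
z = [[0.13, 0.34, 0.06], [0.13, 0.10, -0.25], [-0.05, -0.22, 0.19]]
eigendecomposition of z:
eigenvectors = [[-0.52, -0.88, -0.75], [-0.61, 0.08, 0.61], [0.6, -0.47, 0.27]]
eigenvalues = [0.46, 0.13, -0.17]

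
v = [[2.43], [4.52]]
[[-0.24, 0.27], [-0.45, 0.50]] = v @ [[-0.10, 0.11]]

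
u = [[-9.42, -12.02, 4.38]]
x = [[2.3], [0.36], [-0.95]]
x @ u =[[-21.67, -27.65, 10.07], [-3.39, -4.33, 1.58], [8.95, 11.42, -4.16]]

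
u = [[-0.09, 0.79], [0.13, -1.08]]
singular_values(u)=[1.35, 0.0]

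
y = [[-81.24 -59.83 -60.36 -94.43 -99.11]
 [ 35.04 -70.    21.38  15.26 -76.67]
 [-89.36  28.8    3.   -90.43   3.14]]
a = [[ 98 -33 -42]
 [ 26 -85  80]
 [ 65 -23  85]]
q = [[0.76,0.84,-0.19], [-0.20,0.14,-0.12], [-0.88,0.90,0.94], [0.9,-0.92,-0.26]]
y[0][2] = -60.36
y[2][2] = 3.0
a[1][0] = 26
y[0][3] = -94.43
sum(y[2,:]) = -144.85000000000002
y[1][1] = -70.0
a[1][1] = -85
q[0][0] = 0.763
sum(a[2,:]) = 127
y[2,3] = -90.43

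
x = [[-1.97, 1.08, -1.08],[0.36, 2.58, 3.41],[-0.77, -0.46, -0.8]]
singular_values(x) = [4.44, 2.51, 0.32]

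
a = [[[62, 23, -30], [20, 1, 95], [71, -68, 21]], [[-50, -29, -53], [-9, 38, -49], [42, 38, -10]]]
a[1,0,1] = -29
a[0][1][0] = 20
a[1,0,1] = -29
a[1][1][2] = -49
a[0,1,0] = 20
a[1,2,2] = -10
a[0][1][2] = 95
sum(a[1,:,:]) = -82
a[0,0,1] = 23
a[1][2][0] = 42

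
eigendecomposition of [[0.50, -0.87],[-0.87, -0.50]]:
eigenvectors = [[0.87, 0.50], [-0.5, 0.87]]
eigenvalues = [1.0, -1.0]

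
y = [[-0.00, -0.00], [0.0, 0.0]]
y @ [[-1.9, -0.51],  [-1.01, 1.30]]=[[0.00, 0.00],[0.00, 0.00]]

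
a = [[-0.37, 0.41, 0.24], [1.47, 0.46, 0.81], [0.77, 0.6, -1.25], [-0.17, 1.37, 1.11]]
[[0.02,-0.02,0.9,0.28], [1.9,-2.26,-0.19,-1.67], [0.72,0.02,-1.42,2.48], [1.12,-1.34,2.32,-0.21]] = a@ [[0.91, -0.95, -0.91, -0.55], [0.68, -0.44, 0.8, 1.2], [0.31, -0.81, 0.96, -1.75]]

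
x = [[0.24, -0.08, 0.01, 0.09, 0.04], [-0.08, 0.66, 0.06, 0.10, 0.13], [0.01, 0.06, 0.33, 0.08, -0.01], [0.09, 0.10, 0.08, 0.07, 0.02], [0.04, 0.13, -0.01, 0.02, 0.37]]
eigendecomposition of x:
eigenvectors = [[0.09, -0.39, 0.68, 0.24, -0.57], [-0.92, -0.18, 0.25, -0.14, 0.21], [-0.15, -0.17, -0.43, -0.56, -0.66], [-0.15, 0.89, 0.29, -0.07, -0.32], [-0.32, 0.05, -0.45, 0.78, -0.30]]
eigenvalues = [0.74, -0.0, 0.22, 0.36, 0.35]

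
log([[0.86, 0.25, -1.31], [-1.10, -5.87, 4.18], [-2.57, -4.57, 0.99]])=[[0.24, -0.94, 0.46], [1.16, -0.92, 3.01], [0.33, -3.47, 3.78]]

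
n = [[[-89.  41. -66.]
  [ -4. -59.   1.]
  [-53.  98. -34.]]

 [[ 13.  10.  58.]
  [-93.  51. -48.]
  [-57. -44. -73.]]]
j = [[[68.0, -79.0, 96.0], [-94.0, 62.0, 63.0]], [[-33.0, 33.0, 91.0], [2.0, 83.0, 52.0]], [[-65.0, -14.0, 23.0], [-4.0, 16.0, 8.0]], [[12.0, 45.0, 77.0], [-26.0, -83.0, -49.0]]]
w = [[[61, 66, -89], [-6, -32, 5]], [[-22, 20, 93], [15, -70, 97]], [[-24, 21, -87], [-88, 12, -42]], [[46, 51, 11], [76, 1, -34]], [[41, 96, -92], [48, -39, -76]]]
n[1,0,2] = 58.0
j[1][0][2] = 91.0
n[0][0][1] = 41.0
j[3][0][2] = 77.0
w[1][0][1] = 20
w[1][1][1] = -70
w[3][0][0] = 46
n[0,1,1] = -59.0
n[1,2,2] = -73.0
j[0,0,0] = 68.0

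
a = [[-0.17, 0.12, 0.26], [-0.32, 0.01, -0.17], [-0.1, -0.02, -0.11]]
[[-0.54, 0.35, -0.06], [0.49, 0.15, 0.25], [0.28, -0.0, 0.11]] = a@ [[-0.4,-0.70,-0.55],[-0.42,0.91,-0.22],[-2.15,0.48,-0.47]]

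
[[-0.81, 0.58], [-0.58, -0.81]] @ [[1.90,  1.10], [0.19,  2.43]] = [[-1.43, 0.52], [-1.26, -2.61]]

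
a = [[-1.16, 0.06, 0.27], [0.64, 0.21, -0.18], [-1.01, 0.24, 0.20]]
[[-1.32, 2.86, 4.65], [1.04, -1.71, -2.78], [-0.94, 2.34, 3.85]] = a @ [[1.77,-1.40,-3.53], [1.57,0.03,-0.62], [2.36,4.58,2.19]]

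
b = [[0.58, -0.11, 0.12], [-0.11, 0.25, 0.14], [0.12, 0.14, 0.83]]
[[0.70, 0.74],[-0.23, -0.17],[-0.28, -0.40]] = b @ [[1.30,1.52], [-0.04,0.42], [-0.52,-0.77]]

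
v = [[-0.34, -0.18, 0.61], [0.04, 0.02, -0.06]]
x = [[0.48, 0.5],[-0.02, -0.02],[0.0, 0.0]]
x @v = [[-0.14, -0.08, 0.26], [0.01, 0.0, -0.01], [0.00, 0.00, 0.0]]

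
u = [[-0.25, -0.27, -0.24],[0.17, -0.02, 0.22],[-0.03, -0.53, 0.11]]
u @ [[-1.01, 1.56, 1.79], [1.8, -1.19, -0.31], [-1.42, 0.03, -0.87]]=[[0.11, -0.08, -0.16], [-0.52, 0.30, 0.12], [-1.08, 0.59, 0.01]]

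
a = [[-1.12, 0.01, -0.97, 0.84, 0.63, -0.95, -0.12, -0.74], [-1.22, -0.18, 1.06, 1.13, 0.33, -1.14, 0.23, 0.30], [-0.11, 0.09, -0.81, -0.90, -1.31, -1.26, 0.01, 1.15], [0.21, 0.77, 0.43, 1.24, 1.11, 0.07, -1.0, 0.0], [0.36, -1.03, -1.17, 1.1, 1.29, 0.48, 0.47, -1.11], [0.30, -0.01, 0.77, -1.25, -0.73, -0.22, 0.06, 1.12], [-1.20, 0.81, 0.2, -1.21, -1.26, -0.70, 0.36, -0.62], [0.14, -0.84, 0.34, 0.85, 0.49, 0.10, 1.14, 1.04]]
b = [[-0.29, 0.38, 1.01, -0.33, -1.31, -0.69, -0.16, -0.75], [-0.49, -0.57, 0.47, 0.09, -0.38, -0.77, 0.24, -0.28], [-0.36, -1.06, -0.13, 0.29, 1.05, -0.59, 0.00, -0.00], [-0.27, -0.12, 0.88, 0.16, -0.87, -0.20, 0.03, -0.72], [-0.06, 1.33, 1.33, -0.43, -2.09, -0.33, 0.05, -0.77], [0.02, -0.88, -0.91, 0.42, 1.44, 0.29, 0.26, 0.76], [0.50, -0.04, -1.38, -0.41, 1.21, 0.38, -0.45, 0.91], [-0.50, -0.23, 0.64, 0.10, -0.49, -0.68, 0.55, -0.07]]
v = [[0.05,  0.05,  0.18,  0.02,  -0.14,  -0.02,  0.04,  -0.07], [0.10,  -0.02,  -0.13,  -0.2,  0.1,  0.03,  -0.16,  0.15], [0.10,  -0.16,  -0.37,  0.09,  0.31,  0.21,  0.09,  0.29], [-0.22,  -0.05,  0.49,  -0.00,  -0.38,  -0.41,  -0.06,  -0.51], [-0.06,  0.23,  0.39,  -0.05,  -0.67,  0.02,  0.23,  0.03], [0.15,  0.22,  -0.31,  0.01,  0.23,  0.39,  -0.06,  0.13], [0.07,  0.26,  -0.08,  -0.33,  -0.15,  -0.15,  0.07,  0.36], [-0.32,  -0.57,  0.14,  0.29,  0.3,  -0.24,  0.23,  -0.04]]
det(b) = -0.00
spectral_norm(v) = 1.39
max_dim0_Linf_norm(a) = 1.31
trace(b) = -3.15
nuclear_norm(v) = 3.90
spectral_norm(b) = 4.92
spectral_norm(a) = 4.33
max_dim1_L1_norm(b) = 6.39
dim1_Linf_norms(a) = [1.12, 1.22, 1.31, 1.24, 1.29, 1.25, 1.26, 1.14]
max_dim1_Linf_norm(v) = 0.67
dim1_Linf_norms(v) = [0.18, 0.2, 0.37, 0.51, 0.67, 0.39, 0.36, 0.57]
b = a @ v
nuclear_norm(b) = 9.24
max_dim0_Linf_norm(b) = 2.09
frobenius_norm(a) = 6.52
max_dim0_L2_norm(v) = 0.94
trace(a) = 1.60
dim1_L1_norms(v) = [0.57, 0.89, 1.62, 2.12, 1.68, 1.5, 1.47, 2.13]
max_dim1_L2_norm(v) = 0.93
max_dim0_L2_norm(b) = 3.44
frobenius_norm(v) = 1.92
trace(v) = -0.59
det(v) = -0.00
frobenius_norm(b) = 5.56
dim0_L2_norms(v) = [0.45, 0.72, 0.84, 0.49, 0.94, 0.67, 0.39, 0.72]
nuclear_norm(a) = 14.95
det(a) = 5.51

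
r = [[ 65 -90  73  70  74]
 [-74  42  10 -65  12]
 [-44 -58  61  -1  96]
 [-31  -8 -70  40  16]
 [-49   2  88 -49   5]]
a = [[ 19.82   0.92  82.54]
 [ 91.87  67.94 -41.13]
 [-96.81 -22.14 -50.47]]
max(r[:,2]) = 88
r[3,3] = 40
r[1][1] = 42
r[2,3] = -1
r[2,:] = [-44, -58, 61, -1, 96]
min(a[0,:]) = 0.92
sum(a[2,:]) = -169.42000000000002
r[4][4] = 5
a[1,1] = 67.94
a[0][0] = 19.82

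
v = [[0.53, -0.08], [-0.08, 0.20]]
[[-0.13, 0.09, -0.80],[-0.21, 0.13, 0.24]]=v @ [[-0.42, 0.29, -1.42],[-1.21, 0.76, 0.63]]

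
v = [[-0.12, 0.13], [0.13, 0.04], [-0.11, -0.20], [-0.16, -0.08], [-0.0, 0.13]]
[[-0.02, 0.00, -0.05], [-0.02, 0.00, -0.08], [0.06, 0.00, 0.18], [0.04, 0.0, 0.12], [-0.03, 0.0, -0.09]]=v @ [[-0.12, 0.00, -0.37], [-0.23, 0.0, -0.70]]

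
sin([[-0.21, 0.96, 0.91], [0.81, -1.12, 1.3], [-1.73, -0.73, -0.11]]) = [[0.31, 0.91, 1.51], [0.38, -0.56, 1.64], [-2.45, -1.21, 0.04]]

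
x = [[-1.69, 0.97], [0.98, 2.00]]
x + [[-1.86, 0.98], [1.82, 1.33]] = [[-3.55, 1.95],[2.80, 3.33]]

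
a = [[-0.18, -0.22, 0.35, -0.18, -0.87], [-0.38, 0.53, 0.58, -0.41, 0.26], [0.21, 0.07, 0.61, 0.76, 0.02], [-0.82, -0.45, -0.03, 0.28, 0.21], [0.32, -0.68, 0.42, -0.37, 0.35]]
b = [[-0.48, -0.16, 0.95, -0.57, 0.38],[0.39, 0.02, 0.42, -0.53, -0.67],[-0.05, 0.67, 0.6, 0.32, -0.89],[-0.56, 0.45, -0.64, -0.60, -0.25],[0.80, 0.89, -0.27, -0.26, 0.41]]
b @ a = [[0.94, 0.09, 0.50, 0.57, 0.41], [0.23, 0.65, 0.14, 0.34, -0.67], [-0.67, 0.87, 0.35, 0.61, -0.01], [0.21, 0.76, -0.41, -0.65, 0.38], [-0.19, 0.11, 0.81, -0.94, -0.38]]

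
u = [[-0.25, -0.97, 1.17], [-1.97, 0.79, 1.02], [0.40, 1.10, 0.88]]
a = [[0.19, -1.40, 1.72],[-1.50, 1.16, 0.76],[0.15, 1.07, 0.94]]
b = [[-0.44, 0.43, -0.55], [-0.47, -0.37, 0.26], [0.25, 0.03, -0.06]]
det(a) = -5.14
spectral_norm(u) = 2.45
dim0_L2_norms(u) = [2.03, 1.67, 1.78]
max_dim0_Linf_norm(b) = 0.55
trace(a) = 2.29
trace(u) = 1.42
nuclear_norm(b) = 1.58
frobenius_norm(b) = 1.08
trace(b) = -0.87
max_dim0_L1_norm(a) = 3.63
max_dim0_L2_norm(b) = 0.69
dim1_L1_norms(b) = [1.42, 1.1, 0.34]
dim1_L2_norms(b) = [0.83, 0.65, 0.26]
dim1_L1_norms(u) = [2.39, 3.78, 2.38]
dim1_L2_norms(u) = [1.54, 2.35, 1.46]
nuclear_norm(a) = 5.52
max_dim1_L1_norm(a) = 3.42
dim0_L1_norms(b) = [1.16, 0.83, 0.87]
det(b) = -0.03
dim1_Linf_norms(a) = [1.72, 1.5, 1.07]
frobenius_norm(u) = 3.17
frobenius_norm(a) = 3.34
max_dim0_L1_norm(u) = 3.07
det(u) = -4.88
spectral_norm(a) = 2.35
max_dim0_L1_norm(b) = 1.16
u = b + a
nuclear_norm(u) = 5.29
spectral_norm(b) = 0.84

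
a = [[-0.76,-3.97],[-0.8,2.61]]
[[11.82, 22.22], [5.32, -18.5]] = a@[[-10.07,2.99], [-1.05,-6.17]]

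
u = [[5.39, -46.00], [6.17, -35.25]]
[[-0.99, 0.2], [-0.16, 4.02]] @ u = [[-4.10, 38.49], [23.94, -134.34]]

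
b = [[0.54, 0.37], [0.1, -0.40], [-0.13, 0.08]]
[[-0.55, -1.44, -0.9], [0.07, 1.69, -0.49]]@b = [[-0.32, 0.30],[0.27, -0.69]]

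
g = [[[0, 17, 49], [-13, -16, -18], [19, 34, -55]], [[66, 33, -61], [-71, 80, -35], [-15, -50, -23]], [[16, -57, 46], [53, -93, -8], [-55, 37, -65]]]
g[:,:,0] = [[0, -13, 19], [66, -71, -15], [16, 53, -55]]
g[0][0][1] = 17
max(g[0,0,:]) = 49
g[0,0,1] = 17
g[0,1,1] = -16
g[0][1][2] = -18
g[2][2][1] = 37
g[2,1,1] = -93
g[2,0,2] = 46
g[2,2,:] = [-55, 37, -65]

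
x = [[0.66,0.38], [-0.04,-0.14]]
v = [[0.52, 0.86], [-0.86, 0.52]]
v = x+[[-0.14, 0.48], [-0.82, 0.66]]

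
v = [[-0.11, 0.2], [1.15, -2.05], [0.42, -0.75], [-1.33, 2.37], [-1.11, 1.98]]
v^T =[[-0.11, 1.15, 0.42, -1.33, -1.11], [0.20, -2.05, -0.75, 2.37, 1.98]]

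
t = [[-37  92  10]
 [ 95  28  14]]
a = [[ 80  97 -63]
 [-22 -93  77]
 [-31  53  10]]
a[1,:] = [-22, -93, 77]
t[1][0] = 95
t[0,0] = -37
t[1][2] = 14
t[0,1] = 92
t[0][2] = 10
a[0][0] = 80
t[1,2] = 14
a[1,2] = 77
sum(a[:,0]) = 27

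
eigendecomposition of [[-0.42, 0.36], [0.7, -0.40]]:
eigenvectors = [[-0.59, -0.58], [0.81, -0.82]]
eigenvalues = [-0.91, 0.09]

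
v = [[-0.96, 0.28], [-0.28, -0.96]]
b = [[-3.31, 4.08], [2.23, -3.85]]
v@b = [[3.8, -4.99], [-1.21, 2.55]]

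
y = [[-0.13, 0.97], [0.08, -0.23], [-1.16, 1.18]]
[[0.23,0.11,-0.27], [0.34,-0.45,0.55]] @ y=[[0.29, -0.12],[-0.72, 1.08]]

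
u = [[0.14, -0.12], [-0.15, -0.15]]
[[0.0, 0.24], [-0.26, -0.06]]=u@ [[0.81, 1.11], [0.93, -0.74]]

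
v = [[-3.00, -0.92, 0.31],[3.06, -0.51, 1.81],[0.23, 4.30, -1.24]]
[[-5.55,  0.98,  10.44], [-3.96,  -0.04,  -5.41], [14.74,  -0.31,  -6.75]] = v@[[0.77, -0.30, -3.02], [2.59, 0.09, -0.87], [-2.76, 0.51, 1.87]]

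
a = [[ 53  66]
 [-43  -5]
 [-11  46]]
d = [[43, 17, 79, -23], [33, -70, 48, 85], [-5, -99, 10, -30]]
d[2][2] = 10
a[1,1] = -5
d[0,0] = 43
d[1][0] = 33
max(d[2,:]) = 10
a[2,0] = -11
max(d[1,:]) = 85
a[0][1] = 66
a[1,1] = -5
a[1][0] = -43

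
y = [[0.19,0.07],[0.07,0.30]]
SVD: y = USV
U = [[0.44, 0.9], [0.90, -0.44]]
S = [0.33, 0.16]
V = [[0.44, 0.9],[0.90, -0.44]]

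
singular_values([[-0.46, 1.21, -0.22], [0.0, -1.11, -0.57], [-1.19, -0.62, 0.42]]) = [1.76, 1.32, 0.64]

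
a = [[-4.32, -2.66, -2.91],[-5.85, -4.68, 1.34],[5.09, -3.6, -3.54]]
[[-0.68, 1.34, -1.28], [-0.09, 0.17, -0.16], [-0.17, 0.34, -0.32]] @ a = [[-11.42, 0.15, 8.31],[-1.42, 0.02, 1.06],[-2.88, 0.01, 2.08]]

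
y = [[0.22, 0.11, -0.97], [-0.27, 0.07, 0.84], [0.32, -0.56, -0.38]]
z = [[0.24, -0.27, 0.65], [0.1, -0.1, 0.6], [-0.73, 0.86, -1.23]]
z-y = [[0.02, -0.38, 1.62],[0.37, -0.17, -0.24],[-1.05, 1.42, -0.85]]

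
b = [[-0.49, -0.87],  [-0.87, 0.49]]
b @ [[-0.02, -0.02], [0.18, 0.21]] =[[-0.15,-0.17], [0.11,0.12]]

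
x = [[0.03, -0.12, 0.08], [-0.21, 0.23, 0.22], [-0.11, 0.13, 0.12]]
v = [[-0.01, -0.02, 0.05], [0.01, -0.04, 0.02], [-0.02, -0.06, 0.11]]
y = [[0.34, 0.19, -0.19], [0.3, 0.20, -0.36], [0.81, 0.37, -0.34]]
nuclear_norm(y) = 1.36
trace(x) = 0.38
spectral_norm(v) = 0.14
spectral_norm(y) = 1.15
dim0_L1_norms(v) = [0.04, 0.12, 0.18]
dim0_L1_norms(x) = [0.35, 0.48, 0.42]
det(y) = -0.00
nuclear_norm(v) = 0.17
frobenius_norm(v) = 0.15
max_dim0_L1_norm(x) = 0.48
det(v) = -0.00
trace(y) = 0.20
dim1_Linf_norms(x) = [0.12, 0.23, 0.13]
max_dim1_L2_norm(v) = 0.13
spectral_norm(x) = 0.44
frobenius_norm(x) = 0.46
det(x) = -0.00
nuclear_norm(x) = 0.58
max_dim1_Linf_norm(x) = 0.23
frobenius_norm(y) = 1.16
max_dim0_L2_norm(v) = 0.12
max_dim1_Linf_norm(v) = 0.11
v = y @ x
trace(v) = 0.06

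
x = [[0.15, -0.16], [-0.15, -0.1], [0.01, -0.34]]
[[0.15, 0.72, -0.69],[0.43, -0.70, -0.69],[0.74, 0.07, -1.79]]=x@ [[-1.4, 4.71, 1.07], [-2.22, -0.07, 5.31]]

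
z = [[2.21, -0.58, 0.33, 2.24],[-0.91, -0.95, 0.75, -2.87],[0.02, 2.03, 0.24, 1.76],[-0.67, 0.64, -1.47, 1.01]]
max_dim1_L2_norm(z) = 3.24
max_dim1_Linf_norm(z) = 2.87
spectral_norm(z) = 4.73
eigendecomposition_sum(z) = [[(0.69-0.63j), 0.27-1.10j, (1.14-0.05j), (0.2-1.89j)], [(-0.33-0.48j), -0.65-0.26j, (0.07-0.7j), -1.15-0.29j], [0.22+0.75j, 0.73+0.60j, -0.37+0.87j, (1.35+0.84j)], [(-0.28+0.78j), (0.25+0.97j), (-0.87+0.51j), 0.63+1.56j]] + [[(0.69+0.63j), 0.27+1.10j, 1.14+0.05j, (0.2+1.89j)], [(-0.33+0.48j), (-0.65+0.26j), (0.07+0.7j), (-1.15+0.29j)], [0.22-0.75j, 0.73-0.60j, -0.37-0.87j, (1.35-0.84j)], [-0.28-0.78j, (0.25-0.97j), -0.87-0.51j, 0.63-1.56j]] + [[0.82+0.00j, -1.13+0.00j, -1.94+0.00j, (1.83+0j)], [(-0.26-0j), 0.36-0.00j, 0.61-0.00j, -0.58-0.00j], [-0.42-0.00j, (0.58-0j), 0.99-0.00j, (-0.93-0j)], [-0.11-0.00j, 0.15-0.00j, (0.26-0j), (-0.25-0j)]] + [[-0j, -0j, 0.00-0.00j, 0.00-0.00j], [0.00-0.00j, -0j, -0j, -0j], [(-0+0j), -0.00+0.00j, (-0+0j), -0.00+0.00j], [-0.00+0.00j, -0.00+0.00j, -0.00+0.00j, -0.00+0.00j]]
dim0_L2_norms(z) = [2.48, 2.4, 1.7, 4.17]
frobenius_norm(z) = 5.67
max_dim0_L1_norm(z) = 7.88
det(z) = 0.01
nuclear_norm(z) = 9.01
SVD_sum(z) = [[0.9,0.74,-0.29,2.25], [-1.14,-0.94,0.36,-2.83], [0.75,0.62,-0.24,1.87], [0.36,0.29,-0.11,0.89]] + [[1.31, -1.28, 0.69, -0.02], [0.20, -0.19, 0.11, -0.00], [-0.83, 0.81, -0.44, 0.01], [-0.94, 0.91, -0.49, 0.01]] + [[-0.01, -0.05, -0.07, 0.01], [0.03, 0.18, 0.28, -0.04], [0.1, 0.60, 0.92, -0.12], [-0.09, -0.56, -0.86, 0.11]] + [[0.00,0.00,-0.00,-0.0], [0.0,0.0,-0.00,-0.0], [0.0,0.00,-0.0,-0.0], [0.0,0.0,-0.00,-0.00]]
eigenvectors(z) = [[(0.59+0j), 0.59-0.00j, -0.85+0.00j, -0.65+0.00j], [0.05-0.36j, 0.05+0.36j, (0.27+0j), (-0.44+0j)], [(-0.21+0.44j), (-0.21-0.44j), (0.43+0j), 0.42+0.00j], [-0.46+0.25j, (-0.46-0.25j), (0.11+0j), 0.46+0.00j]]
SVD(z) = [[-0.54, -0.72, 0.06, 0.43], [0.68, -0.11, -0.22, 0.69], [-0.45, 0.46, -0.71, 0.29], [-0.21, 0.51, 0.67, 0.5]] @ diag([4.727626199022946, 2.7216031378465186, 1.5605853194347414, 0.0005857820623190977]) @ [[-0.35, -0.29, 0.11, -0.88], [-0.67, 0.65, -0.35, 0.01], [-0.09, -0.54, -0.83, 0.11], [0.65, 0.44, -0.42, -0.46]]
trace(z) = 2.51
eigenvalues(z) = [(0.29+1.54j), (0.29-1.54j), (1.92+0j), 0j]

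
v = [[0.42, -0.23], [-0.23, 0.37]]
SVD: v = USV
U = [[-0.74, 0.67], [0.67, 0.74]]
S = [0.63, 0.16]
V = [[-0.74, 0.67],[0.67, 0.74]]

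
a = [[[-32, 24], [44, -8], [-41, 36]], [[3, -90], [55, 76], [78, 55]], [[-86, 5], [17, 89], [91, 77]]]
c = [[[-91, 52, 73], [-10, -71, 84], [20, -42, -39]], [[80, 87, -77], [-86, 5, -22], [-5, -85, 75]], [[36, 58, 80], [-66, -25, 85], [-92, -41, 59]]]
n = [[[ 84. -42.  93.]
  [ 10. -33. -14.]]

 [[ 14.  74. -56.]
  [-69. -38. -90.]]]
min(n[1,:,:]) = -90.0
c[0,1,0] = -10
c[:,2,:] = [[20, -42, -39], [-5, -85, 75], [-92, -41, 59]]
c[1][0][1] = 87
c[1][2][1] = -85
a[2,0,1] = 5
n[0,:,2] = [93.0, -14.0]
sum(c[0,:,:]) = -24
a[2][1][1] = 89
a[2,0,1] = 5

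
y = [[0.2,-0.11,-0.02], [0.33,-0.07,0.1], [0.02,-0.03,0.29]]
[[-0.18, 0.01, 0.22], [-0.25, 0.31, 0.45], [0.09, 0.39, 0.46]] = y@[[-0.88, 0.71, 0.70], [-0.07, 0.94, -1.03], [0.38, 1.38, 1.44]]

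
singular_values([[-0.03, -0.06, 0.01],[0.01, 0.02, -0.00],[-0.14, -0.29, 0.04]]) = [0.33, 0.0, 0.0]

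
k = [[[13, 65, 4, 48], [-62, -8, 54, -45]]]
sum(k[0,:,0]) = -49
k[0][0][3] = 48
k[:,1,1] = [-8]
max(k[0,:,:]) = 65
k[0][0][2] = 4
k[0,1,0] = -62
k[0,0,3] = 48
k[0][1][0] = -62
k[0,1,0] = -62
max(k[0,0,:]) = 65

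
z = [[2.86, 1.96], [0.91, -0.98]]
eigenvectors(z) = [[0.98,-0.42], [0.21,0.91]]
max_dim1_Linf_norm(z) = 2.86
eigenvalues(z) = [3.28, -1.4]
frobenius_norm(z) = 3.72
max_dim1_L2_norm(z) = 3.47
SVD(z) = [[-1.00, -0.07], [-0.07, 1.0]] @ diag([3.4736764540986385, 1.320330220907144]) @ [[-0.84, -0.54],  [0.54, -0.84]]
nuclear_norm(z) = 4.79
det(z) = -4.59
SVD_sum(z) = [[2.91, 1.89],[0.19, 0.13]] + [[-0.05,0.07], [0.72,-1.11]]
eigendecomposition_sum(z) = [[2.99, 1.37], [0.64, 0.29]] + [[-0.13, 0.59], [0.27, -1.27]]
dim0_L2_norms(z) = [3.0, 2.19]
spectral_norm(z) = 3.47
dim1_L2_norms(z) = [3.47, 1.34]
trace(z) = 1.88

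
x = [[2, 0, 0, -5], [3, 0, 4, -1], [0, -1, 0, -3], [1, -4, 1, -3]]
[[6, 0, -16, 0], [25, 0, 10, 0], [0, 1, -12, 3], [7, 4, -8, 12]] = x @ [[3, 0, 2, 0], [0, -1, 0, -3], [4, 0, 2, 0], [0, 0, 4, 0]]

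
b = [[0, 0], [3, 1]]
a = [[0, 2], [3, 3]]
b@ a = [[0, 0], [3, 9]]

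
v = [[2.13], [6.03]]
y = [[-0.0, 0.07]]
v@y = [[0.00, 0.15], [0.00, 0.42]]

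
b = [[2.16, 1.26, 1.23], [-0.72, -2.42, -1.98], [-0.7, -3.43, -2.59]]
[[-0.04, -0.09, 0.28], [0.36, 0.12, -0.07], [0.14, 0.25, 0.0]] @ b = [[-0.22,-0.79,-0.6], [0.74,0.40,0.39], [0.12,-0.43,-0.32]]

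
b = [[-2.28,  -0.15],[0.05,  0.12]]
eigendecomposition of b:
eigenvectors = [[-1.00,  0.06], [0.02,  -1.00]]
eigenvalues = [-2.28, 0.12]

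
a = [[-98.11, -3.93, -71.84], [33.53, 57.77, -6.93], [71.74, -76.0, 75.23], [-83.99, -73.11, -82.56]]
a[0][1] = -3.93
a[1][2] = -6.93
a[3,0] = -83.99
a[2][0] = 71.74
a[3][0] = -83.99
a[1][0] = 33.53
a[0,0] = -98.11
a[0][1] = -3.93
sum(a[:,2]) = -86.10000000000001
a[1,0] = 33.53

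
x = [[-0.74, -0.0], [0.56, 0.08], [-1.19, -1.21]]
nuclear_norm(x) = 2.43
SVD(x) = [[-0.32,0.78], [0.27,-0.48], [-0.91,-0.41]] @ diag([1.8472755896410373, 0.579113888554192]) @ [[0.79, 0.61], [-0.61, 0.79]]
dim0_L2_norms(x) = [1.51, 1.21]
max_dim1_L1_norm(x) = 2.4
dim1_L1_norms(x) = [0.74, 0.64, 2.4]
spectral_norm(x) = 1.85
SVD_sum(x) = [[-0.47, -0.36], [0.39, 0.3], [-1.33, -1.02]] + [[-0.27, 0.36],[0.17, -0.22],[0.14, -0.19]]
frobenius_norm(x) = 1.94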